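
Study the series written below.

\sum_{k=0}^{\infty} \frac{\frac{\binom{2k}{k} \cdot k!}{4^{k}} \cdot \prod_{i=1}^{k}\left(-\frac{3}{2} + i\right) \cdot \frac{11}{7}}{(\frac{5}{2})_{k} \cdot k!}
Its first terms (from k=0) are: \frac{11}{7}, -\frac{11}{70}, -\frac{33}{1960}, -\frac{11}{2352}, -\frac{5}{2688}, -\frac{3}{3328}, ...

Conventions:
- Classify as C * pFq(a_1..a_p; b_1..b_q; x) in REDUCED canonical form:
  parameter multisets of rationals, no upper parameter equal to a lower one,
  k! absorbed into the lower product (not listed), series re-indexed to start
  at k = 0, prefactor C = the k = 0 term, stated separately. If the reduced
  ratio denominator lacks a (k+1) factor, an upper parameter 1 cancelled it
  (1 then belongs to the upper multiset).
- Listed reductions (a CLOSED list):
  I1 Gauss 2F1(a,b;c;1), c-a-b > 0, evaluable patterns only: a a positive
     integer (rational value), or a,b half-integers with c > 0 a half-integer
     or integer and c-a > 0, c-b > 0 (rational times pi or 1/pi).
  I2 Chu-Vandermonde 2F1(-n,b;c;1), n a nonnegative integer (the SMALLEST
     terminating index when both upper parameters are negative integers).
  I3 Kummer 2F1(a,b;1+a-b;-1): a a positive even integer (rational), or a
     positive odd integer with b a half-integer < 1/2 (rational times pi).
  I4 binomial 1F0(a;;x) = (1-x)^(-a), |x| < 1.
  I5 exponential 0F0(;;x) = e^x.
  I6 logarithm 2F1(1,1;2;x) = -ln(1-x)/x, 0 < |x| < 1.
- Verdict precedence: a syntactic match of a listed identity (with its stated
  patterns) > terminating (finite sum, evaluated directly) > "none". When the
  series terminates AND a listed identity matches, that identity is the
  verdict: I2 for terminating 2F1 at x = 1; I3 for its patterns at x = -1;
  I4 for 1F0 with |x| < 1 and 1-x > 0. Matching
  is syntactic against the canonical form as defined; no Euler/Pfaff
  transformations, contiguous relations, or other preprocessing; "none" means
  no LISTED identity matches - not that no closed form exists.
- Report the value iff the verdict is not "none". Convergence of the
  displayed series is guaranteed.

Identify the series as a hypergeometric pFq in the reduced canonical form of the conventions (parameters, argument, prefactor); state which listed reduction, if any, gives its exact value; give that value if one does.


Canonical form: C = \frac{11}{7} times 2F1 with upper {-\frac{1}{2}, \frac{1}{2}}, lower {\frac{5}{2}}, x = 1. Verdict: this is the half-integer Gauss pattern (I1) (x = 1; upper {-\frac{1}{2}, \frac{1}{2}} half-integers, c = \frac{5}{2} in the evaluable pattern). Sum: \frac{99}{224} \cdot \pi.

Key step: t_0 being \frac{11}{7}, the running product (prefactor 11/7) telescopes to a rising factorial.
Step ratio: r(k) = 1 * (k-\frac{1}{2}) (k+\frac{1}{2}) / [(k+\frac{5}{2}) (k+1)] ; factor over Q: parameters, x = 1, and C = \frac{11}{7}.


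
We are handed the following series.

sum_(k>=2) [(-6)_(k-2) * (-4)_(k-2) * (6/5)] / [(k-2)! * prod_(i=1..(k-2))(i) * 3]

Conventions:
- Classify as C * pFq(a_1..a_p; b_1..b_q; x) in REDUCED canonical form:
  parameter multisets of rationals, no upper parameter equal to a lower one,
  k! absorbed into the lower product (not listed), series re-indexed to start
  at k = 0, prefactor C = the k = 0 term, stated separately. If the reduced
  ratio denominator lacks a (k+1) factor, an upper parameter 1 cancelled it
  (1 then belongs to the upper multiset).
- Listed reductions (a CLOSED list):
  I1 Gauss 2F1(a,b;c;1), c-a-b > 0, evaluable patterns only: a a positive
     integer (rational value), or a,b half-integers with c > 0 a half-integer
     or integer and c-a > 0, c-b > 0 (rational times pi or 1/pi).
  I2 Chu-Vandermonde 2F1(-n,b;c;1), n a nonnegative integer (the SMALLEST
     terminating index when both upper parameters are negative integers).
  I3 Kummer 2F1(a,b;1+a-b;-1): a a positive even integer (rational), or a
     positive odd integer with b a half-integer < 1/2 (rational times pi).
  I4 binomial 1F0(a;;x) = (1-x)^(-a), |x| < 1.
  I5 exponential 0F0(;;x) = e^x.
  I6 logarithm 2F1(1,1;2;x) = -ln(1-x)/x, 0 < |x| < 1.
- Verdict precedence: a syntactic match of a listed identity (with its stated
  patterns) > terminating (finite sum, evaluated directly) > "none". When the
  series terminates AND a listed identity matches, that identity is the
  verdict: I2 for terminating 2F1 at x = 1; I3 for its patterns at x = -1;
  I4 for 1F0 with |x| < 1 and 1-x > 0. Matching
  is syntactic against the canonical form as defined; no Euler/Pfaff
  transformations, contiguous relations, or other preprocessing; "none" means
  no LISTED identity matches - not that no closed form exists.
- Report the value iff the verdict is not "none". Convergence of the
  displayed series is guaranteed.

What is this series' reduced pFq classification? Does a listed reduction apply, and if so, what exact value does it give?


Prefactor 2/5, argument 1: 2F1 with upper {-6, -4} over lower {1}. Verdict: the Chu-Vandermonde identity I2 applies (terminating 2F1 at x = 1 with n = 4, b = -6, c = 1). Hence: 84.

The tell: from the first term 2/5: the constant factors (prefactor 2/5) combine into one prefactor.
Ratio: r(k) = 1 * (k-6) (k-4) / [(k+1) (k+1)] ; factor over Q: parameters, x = 1, and C = 2/5.


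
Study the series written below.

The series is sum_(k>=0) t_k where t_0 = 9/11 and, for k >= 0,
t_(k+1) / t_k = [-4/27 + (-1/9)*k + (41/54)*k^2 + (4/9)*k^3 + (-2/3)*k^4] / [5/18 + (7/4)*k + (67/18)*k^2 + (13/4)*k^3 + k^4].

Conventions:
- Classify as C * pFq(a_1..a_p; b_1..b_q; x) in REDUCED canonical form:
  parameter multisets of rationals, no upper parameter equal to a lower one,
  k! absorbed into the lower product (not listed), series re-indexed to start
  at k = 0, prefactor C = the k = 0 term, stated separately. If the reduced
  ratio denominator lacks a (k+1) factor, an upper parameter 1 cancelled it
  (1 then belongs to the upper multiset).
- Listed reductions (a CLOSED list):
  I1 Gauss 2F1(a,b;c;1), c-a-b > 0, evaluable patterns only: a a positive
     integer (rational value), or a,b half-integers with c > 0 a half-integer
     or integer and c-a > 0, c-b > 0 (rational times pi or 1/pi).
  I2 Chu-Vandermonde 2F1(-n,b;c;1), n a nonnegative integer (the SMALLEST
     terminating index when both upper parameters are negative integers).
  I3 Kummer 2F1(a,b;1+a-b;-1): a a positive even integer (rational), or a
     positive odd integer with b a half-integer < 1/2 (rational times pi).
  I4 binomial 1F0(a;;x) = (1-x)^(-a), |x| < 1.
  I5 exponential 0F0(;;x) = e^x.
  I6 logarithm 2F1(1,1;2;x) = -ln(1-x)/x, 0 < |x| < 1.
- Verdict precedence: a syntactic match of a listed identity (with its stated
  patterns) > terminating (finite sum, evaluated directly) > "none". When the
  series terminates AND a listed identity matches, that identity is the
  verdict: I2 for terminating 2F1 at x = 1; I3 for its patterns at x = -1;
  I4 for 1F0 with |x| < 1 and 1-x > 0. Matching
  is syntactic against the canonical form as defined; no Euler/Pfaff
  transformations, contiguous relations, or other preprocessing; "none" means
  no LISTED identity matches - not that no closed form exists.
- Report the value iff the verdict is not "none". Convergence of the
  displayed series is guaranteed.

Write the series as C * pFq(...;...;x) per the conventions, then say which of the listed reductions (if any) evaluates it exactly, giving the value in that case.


This is 9/11 * 3F2(-4/3, -1/2, 1/2; 1/3, 5/4; -2/3) in reduced canonical form. Verdict: none. A 3F2 with upper {-4/3, -1/2, 1/2} fits none of I1-I6 at x = -2/3; the sum runs forever.

Key observation: x = (-2/3) and roots of the ratio polynomials (C = 9/11, x = -2/3) are the negated parameters.
Adjacent-term ratio: r(k) = (-2/3) * (k-4/3) (k-1/2) (k+1/2) / [(k+1/3) (k+5/4) (k+1)] - rational; roots negated = parameters, x = (-2/3), C = 9/11.


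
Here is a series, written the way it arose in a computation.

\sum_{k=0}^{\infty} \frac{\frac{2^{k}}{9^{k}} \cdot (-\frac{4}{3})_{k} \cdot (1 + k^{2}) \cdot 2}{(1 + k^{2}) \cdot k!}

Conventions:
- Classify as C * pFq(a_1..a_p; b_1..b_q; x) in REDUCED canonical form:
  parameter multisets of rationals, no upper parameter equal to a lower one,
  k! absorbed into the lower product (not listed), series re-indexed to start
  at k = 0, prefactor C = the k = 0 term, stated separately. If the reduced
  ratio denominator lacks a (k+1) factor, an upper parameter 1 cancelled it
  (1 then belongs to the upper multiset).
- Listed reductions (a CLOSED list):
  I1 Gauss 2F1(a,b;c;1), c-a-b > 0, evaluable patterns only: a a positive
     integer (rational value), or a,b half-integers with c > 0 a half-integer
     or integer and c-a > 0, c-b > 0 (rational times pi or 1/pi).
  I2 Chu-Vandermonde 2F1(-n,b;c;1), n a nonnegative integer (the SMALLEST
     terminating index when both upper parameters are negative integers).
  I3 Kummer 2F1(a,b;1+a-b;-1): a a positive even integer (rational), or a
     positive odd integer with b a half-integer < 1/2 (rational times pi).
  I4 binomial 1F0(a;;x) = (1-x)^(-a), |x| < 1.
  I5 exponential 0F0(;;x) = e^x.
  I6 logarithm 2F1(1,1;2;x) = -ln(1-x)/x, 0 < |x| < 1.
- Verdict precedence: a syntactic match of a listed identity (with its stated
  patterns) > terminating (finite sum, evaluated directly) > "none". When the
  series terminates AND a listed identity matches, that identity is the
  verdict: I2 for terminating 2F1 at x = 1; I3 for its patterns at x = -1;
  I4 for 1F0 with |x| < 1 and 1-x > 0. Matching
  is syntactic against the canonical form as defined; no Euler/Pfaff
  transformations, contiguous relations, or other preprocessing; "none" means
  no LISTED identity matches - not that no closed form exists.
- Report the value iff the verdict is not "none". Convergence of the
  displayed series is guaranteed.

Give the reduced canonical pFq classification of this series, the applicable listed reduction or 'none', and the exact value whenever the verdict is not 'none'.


First insight: t_0 being 2, the two geometric factors (C = 2, x = 2/9) combine into one argument.
Adjacent-term ratio: r(k) = \frac{2}{9} * (k-\frac{4}{3}) / [(k+1)] - rational in k, leading ratio \frac{2}{9}; with t_0 = 2, classification follows.

Prefactor 2, argument \frac{2}{9}: 1F0 with upper {-\frac{4}{3}} over lower {-}. Verdict: binomial (I4) matches (the 1F0 binomial series: exponent 4/3, x = \frac{2}{9}). Hence: 2 \cdot \left(\frac{7}{9}\right)^{\frac{4}{3}}.


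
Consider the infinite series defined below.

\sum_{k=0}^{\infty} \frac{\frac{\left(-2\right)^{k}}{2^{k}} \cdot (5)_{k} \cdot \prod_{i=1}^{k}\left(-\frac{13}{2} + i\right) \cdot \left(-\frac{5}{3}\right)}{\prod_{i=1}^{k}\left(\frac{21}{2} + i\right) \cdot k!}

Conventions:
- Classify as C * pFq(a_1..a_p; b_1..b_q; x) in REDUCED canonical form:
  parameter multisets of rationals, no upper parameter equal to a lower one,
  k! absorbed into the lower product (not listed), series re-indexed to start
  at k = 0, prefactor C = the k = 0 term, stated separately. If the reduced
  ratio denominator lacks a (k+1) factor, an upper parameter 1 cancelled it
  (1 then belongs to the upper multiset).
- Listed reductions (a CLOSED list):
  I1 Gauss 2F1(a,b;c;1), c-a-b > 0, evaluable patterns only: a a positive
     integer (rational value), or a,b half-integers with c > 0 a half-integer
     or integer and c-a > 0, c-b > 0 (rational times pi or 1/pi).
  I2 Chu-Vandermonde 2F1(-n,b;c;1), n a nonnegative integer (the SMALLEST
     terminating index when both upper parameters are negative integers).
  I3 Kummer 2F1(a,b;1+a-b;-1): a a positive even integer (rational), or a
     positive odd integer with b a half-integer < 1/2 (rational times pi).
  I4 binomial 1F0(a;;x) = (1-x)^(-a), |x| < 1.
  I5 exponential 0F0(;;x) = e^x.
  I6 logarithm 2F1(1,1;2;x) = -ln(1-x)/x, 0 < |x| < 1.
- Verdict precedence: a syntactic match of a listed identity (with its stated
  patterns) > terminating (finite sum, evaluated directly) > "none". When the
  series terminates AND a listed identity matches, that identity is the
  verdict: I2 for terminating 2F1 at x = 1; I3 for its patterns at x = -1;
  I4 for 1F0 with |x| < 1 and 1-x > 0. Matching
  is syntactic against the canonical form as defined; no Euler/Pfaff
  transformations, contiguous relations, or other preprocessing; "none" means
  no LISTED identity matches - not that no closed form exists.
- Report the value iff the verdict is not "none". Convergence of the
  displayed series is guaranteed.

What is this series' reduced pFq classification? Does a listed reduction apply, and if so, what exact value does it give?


With C = -\frac{5}{3}: the canonical form is 2F1(-\frac{11}{2}, 5; \frac{23}{2}; -1). Verdict: Kummer (I3) applies (x = -1; c = \frac{23}{2} equals 1+a-b for upper {-\frac{11}{2}, 5}: listed pattern). Exact value: \left(-\frac{72747675}{16777216}\right) \cdot \pi.

The tell: x = -1 and the running product (prefactor -5/3) telescopes to a rising factorial.
Step ratio: r(k) = -1 * (k-\frac{11}{2}) (k+5) / [(k+\frac{23}{2}) (k+1)] ; factor over Q: parameters, x = -1, and C = -\frac{5}{3}.


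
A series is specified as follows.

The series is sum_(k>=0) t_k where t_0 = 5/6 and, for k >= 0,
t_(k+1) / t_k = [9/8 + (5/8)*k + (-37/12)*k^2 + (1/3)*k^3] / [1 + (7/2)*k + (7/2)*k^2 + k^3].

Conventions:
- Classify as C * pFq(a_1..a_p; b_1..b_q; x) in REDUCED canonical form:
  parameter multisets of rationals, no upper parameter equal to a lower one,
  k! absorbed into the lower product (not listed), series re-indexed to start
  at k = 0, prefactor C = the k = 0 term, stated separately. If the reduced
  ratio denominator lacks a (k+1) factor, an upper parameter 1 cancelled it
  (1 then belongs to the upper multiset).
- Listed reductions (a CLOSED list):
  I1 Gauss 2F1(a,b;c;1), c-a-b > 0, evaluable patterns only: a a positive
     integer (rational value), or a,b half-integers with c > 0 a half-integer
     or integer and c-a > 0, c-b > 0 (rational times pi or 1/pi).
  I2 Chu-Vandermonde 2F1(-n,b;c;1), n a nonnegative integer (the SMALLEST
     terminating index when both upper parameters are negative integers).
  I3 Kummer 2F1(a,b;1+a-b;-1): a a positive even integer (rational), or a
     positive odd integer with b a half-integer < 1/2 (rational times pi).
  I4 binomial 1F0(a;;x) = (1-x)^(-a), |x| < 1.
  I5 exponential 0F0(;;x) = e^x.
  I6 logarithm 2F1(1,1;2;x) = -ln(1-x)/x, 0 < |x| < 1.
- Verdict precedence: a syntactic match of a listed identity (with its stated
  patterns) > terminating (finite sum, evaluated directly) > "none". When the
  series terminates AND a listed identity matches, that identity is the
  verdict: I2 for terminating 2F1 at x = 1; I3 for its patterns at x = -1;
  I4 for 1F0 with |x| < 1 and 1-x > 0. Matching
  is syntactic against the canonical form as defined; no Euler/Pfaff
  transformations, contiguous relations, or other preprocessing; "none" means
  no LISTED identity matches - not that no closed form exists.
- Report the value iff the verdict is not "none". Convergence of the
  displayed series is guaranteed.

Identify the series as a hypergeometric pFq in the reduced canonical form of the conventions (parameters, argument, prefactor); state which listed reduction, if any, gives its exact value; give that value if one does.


Reduced: x = 1/3, 2F1, upper = {-9, -3/4}, lower = {2}, C = 5/6. Verdict: terminating at k = 9: the factor (-9)_k kills every later term; summing the 10 survivors is exact. Value: 13371696949705/7925422620672.

Structural cue: from the first term 5/6: cancel k + 1/2 from the displayed ratio first; then prefactor 5/6.
Consecutive-term ratio: r(k) = (1/3) * (k-9) (k-3/4) / [(k+2) (k+1)] - rational; roots negated = parameters, x = (1/3), C = 5/6.


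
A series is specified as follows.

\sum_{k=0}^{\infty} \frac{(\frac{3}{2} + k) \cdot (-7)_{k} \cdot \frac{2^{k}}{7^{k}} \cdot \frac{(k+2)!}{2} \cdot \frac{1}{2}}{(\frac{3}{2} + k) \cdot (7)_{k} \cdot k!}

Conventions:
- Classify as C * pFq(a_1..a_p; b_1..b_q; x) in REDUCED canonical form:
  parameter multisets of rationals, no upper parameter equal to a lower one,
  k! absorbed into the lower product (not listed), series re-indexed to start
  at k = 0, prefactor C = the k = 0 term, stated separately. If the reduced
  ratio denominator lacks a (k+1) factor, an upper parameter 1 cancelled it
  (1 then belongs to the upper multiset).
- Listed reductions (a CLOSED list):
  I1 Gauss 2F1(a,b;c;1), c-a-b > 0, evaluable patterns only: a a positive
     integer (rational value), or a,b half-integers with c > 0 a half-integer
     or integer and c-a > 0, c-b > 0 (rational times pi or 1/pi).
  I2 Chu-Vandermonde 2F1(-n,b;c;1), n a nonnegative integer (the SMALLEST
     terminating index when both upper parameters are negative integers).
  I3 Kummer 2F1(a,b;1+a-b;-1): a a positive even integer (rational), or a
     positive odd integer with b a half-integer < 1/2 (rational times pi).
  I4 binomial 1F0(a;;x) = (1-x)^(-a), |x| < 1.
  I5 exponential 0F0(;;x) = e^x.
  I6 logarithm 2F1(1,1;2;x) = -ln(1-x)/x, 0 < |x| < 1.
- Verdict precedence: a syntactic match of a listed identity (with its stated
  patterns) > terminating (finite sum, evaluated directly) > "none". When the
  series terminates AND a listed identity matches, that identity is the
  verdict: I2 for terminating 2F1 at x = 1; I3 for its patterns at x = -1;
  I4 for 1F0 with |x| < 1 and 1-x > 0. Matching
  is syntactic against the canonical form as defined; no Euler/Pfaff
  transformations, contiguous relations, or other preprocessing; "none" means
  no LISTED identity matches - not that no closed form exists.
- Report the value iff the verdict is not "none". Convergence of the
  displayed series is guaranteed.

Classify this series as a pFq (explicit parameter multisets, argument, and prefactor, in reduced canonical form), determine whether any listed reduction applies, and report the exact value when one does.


Canonical form: C = \frac{1}{2} times 2F1 with upper {-7, 3}, lower {7}, x = \frac{2}{7}. Verdict: terminating. With -7 upstairs the series is a 8-term polynomial sum; evaluated term by term. Value: \frac{151204175}{706599894}.

The tell: t_0 being \frac{1}{2}, the two geometric factors (C = 1/2) combine into one argument.
Step ratio: r(k) = \frac{2}{7} * (k-7) (k+3) / [(k+7) (k+1)] - poly over poly, x = \frac{2}{7} from leading terms; C = \frac{1}{2} at k = 0.


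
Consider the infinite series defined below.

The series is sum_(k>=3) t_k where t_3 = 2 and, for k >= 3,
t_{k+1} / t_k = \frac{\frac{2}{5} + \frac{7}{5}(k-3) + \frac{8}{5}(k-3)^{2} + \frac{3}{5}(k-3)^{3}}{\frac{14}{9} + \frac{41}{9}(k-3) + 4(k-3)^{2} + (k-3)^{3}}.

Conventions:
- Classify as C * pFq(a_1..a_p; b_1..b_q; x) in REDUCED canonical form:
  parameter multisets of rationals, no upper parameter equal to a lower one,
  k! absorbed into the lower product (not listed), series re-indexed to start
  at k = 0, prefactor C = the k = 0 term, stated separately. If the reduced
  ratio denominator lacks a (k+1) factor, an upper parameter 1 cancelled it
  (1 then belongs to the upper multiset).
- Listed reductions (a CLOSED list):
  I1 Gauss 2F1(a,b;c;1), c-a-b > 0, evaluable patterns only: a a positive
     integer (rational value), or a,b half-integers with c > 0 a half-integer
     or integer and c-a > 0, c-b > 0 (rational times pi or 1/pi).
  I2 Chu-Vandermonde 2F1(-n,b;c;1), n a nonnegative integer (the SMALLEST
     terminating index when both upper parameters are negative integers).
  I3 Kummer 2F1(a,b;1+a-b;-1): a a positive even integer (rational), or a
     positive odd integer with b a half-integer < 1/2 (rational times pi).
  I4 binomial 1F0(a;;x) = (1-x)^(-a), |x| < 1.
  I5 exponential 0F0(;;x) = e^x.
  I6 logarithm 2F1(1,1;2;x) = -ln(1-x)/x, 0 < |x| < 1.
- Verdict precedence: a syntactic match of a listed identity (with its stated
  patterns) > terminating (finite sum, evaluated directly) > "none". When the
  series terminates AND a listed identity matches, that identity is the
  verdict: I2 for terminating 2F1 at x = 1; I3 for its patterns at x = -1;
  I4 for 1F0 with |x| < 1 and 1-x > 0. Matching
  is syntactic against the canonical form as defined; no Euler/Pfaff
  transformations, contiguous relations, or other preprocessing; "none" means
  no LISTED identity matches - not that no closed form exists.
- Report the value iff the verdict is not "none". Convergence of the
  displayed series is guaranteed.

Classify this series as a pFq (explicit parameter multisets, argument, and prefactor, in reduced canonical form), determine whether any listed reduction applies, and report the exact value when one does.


The series (x = \frac{3}{5}) is 2F1: upper {1, 1}, lower {\frac{7}{3}}, prefactor 2. Verdict: none - this 2F1 at x = \frac{3}{5} matches no listed pattern, and upper {1, 1} holds no stopper.

First insight: t_0 being 2, cancel k + 2/3 from the displayed ratio first; then prefactor 2.
Ratio: r(k) = \frac{3}{5} * (k+1) (k+1) / [(k+\frac{7}{3}) (k+1)] - rational in k. x = \frac{3}{5}; t_0 = 2; negate the roots.


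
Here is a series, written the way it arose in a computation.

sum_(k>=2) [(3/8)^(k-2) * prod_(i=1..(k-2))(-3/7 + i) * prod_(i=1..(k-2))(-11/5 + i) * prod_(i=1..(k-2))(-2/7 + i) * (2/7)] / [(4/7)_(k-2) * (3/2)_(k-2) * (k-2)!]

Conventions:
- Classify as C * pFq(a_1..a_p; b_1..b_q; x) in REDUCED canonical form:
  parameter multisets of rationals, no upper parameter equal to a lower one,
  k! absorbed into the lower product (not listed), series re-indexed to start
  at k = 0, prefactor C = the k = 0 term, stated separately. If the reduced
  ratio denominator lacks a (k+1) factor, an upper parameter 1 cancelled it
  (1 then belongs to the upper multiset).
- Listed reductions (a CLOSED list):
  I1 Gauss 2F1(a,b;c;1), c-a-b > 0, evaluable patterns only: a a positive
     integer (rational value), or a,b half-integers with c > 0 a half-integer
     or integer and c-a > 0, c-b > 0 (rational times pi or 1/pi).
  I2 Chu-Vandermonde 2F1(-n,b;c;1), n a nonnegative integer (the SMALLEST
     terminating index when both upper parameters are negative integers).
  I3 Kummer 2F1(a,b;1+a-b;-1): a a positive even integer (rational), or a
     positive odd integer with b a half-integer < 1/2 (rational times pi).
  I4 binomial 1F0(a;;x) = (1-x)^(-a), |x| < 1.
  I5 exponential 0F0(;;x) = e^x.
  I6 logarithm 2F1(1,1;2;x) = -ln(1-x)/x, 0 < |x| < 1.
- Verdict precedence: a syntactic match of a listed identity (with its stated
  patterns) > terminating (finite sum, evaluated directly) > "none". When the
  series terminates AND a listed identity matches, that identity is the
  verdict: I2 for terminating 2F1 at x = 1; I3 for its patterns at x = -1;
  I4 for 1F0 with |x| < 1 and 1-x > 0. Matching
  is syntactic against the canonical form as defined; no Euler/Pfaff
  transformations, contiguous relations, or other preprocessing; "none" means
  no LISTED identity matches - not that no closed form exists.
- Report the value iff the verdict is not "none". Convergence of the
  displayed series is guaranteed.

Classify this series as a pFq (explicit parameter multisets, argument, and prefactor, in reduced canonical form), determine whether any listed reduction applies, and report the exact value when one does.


With C = 2/7: the canonical form is 2F1(-6/5, 5/7; 3/2; 3/8). Verdict: none. Every listed pattern misses the 2F1 form at 3/8, upper {-6/5, 5/7}.

Key observation: t_0 = 2/7 here, and the running product (C = 2/7, x = 3/8) telescopes to a rising factorial.
Term ratio: r(k) = (3/8) * (k-6/5) (k+5/7) / [(k+3/2) (k+1)] - rational; roots negated = parameters, x = (3/8), C = 2/7.


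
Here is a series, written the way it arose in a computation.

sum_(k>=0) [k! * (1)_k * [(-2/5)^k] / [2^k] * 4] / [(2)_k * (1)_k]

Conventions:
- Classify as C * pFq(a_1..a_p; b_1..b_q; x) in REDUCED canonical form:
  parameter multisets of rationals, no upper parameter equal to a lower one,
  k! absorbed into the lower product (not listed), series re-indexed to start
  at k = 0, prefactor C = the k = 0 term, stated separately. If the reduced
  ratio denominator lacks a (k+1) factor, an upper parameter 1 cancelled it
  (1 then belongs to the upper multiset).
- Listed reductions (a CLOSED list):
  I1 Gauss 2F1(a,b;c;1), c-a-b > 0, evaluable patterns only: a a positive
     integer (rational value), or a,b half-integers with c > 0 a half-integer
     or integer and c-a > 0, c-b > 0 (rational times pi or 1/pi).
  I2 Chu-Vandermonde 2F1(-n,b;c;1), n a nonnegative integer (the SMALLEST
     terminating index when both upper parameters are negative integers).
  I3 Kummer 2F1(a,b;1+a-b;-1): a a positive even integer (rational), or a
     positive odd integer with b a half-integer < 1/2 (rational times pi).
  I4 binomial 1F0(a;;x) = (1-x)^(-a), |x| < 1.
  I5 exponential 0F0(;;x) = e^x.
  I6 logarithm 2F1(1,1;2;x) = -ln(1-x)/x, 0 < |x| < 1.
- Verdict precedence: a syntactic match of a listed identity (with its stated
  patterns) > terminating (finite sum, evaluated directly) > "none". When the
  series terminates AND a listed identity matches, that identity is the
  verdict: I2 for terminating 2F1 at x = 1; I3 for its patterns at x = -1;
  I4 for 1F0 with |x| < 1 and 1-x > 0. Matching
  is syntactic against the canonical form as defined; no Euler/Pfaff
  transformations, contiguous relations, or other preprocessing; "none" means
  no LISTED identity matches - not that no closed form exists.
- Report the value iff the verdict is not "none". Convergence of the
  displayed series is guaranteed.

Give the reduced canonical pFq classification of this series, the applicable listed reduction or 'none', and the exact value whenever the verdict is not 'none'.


x = -1/5 here; the reduced form reads 2F1, upper {1, 1}, lower {2}, C = 4. Verdict: the I6 logarithm reduction applies (the logarithm: parameters (1,1;2), x = -1/5). Exact value: 20 * ln(6/5).

First insight: t_0 being 4, the factorial ratio (prefactor 4) (k+a-1)!/(a-1)! is a rising factorial (a)_k.
Ratio: r(k) = (-1/5) * (k+1) (k+1) / [(k+2) (k+1)] ; factor over Q: parameters, x = (-1/5), and C = 4.


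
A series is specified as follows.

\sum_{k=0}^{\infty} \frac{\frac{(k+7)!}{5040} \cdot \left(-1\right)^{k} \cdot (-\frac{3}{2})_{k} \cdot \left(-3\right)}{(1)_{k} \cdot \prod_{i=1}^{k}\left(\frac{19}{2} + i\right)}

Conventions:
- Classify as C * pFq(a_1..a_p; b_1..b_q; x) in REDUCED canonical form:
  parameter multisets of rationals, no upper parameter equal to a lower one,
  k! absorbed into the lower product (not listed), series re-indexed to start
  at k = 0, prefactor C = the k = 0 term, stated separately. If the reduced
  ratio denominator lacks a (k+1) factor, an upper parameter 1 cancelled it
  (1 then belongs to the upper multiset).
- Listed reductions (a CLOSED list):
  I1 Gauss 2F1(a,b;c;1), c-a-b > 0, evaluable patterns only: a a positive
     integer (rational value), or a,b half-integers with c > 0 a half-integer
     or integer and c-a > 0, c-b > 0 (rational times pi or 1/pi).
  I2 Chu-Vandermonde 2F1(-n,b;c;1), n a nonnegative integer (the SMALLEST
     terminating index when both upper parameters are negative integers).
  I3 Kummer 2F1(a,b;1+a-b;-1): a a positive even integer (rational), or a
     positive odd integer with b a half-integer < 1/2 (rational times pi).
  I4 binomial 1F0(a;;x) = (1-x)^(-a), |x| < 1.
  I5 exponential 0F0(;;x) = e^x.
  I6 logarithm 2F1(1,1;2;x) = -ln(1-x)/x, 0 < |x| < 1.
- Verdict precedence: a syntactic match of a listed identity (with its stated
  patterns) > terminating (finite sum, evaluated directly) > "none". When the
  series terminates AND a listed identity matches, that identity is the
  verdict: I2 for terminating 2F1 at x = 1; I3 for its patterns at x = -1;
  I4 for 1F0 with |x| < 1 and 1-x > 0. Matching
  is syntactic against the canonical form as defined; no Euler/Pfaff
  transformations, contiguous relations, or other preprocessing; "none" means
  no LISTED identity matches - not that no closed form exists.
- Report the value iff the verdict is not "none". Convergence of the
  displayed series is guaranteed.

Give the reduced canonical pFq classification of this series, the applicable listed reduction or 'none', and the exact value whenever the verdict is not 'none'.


Canonical form: C = -3 times 2F1 with upper {-\frac{3}{2}, 8}, lower {\frac{21}{2}}, x = -1. Verdict: Kummer's theorem (I3) fires (x = -1; c = \frac{21}{2} equals 1+a-b for upper {-\frac{3}{2}, 8}: listed pattern). Sum: -\frac{12597}{1792}.

Structural cue: with t_0 = -3, the lower running product (prefactor -3) is a rising factorial.
Consecutive-term ratio: r(k) = -1 * (k-\frac{3}{2}) (k+8) / [(k+\frac{21}{2}) (k+1)] - poly over poly, x = -1 from leading terms; C = -3 at k = 0.


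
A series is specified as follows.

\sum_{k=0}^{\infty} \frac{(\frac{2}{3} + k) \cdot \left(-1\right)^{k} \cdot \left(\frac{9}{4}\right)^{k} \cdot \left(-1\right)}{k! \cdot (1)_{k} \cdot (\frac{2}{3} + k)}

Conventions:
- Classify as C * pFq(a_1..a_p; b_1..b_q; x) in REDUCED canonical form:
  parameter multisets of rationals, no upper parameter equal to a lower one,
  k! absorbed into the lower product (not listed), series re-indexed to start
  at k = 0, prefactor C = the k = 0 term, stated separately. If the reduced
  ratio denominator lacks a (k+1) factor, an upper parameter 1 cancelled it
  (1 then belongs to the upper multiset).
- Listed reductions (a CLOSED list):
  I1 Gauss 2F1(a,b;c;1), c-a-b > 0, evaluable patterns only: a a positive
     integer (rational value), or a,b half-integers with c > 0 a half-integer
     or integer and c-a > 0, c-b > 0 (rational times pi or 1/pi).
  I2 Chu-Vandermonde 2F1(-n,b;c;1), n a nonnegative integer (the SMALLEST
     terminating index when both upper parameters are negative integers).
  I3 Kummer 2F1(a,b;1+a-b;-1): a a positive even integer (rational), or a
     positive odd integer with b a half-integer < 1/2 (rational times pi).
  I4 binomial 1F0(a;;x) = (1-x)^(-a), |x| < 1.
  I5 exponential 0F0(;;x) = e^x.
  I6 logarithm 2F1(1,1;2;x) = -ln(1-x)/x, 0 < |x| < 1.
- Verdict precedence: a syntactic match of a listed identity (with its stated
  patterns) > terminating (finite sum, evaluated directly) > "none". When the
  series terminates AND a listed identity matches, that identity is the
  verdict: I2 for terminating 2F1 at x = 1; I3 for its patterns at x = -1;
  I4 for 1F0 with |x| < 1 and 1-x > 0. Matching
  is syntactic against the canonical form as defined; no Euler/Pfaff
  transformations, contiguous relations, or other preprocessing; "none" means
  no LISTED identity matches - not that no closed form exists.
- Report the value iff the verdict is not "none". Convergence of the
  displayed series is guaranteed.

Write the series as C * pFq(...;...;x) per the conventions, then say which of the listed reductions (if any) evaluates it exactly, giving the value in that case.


Reduced: x = -\frac{9}{4}, 0F1, upper = {-}, lower = {1}, C = -1. Verdict: none. Every listed pattern misses the 0F1 form at -\frac{9}{4}, upper {-}.

Key observation: from the first term -1: striking the common factor k + 2/3 reduces the term (C = -1, x = -9/4).
Term ratio: r(k) = -\frac{9}{4} * 1 / [(k+1) (k+1)] ; factor over Q: parameters, x = -\frac{9}{4}, and C = -1.


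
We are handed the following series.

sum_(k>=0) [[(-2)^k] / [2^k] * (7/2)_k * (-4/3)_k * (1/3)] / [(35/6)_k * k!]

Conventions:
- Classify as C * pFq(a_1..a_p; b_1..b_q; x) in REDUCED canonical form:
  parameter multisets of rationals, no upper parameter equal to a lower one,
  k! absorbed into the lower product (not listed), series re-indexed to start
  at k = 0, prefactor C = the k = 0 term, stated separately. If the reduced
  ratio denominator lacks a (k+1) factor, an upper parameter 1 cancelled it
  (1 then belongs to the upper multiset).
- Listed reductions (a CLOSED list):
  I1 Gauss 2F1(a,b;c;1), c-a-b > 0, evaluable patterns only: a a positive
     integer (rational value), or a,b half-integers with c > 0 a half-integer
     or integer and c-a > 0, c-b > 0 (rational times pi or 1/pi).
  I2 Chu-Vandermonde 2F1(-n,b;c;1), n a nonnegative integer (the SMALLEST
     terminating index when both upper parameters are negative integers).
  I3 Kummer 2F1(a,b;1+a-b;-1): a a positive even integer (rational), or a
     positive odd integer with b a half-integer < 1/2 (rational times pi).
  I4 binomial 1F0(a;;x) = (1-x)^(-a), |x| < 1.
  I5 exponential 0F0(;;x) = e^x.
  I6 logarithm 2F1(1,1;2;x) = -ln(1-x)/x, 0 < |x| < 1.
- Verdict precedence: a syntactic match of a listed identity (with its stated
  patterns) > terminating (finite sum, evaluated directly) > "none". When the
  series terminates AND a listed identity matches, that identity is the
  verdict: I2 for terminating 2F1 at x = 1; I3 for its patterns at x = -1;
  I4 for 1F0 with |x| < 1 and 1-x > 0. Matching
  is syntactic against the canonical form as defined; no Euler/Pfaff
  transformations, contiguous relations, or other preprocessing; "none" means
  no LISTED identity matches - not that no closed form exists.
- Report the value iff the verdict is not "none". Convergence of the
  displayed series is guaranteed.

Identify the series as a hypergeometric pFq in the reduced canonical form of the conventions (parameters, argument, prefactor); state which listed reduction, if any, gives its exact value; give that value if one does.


Reduced: x = -1, 2F1, upper = {-4/3, 7/2}, lower = {35/6}, C = 1/3. Verdict: none - at argument -1 the multisets {-4/3, 7/2} ; {35/6} match no listed identity.

Key step: t_0 = 1/3 here, and the two k-th powers (C = 1/3, x = -1) combine into one argument.
Consecutive-term ratio: r(k) = (-1) * (k-4/3) (k+7/2) / [(k+35/6) (k+1)] - rational in k, leading ratio (-1); with t_0 = 1/3, classification follows.


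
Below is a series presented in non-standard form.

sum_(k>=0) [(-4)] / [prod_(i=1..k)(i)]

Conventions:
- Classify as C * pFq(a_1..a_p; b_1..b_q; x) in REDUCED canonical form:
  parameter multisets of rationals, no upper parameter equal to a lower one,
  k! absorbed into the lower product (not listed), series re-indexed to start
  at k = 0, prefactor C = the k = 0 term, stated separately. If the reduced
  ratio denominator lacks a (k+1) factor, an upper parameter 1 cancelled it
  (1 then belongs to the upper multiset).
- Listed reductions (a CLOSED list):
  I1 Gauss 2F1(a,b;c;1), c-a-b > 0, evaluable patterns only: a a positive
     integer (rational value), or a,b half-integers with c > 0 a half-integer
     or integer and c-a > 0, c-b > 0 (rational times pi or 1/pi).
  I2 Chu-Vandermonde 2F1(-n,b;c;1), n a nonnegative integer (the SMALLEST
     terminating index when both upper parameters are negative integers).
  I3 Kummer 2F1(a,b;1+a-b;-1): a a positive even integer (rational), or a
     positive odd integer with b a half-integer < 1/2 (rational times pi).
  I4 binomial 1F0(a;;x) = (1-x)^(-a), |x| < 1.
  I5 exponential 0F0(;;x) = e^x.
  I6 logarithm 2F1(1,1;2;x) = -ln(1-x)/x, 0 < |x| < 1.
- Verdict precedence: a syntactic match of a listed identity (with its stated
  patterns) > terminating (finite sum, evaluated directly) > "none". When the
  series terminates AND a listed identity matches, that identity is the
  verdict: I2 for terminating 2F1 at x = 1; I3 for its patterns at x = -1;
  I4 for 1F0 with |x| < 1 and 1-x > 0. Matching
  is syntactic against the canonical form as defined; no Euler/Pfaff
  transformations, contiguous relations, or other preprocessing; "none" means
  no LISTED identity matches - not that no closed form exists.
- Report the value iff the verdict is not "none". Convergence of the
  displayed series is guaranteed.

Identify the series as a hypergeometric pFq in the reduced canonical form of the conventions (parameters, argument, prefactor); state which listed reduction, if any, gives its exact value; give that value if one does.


x = 1 here; the reduced form reads 0F0, upper {-}, lower {-}, C = -4. Verdict: the exponential series (I5) applies (the 0F0 exponential series at x = 1). Value: (-4) * e^(1).

Key observation: t_0 = -4 here, and the product of the first k integers (prefactor -4) is k!.
Ratio: r(k) = 1 * 1 / [(k+1)] - poly over poly, x = 1 from leading terms; C = -4 at k = 0.


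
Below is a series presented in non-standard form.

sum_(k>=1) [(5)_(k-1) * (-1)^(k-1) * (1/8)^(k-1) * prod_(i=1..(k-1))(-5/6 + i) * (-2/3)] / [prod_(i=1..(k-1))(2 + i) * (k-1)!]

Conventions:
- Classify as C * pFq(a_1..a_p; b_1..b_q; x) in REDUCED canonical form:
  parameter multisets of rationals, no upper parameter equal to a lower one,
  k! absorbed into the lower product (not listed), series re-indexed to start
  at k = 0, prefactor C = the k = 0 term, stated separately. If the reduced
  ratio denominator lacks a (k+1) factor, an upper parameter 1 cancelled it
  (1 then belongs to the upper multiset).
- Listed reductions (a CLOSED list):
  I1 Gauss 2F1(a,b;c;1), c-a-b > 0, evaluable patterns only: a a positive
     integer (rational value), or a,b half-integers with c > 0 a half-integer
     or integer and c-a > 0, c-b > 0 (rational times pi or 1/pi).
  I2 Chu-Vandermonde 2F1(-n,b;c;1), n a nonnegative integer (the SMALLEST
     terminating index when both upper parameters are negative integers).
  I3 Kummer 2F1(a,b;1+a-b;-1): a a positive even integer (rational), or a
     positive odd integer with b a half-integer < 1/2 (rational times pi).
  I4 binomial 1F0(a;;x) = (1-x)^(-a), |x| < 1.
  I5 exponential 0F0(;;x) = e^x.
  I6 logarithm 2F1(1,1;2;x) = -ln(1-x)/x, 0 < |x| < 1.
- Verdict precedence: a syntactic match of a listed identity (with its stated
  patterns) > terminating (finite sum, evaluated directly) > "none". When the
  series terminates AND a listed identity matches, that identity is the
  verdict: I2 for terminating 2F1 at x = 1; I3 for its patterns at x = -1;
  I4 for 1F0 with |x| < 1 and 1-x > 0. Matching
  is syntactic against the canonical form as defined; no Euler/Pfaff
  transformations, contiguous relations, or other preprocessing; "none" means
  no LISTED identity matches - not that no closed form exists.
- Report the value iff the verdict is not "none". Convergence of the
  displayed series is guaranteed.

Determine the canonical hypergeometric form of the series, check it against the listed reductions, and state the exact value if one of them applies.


Reduced: x = -1/8, 2F1, upper = {1/6, 5}, lower = {3}, C = -2/3. Verdict: none - at argument -1/8 the multisets {1/6, 5} ; {3} match no listed identity.

Structural cue: from the first term -2/3: the running product (C = -2/3) telescopes to a rising factorial.
Consecutive-term ratio: r(k) = (-1/8) * (k+1/6) (k+5) / [(k+3) (k+1)] - rational in k, leading ratio (-1/8); with t_0 = -2/3, classification follows.


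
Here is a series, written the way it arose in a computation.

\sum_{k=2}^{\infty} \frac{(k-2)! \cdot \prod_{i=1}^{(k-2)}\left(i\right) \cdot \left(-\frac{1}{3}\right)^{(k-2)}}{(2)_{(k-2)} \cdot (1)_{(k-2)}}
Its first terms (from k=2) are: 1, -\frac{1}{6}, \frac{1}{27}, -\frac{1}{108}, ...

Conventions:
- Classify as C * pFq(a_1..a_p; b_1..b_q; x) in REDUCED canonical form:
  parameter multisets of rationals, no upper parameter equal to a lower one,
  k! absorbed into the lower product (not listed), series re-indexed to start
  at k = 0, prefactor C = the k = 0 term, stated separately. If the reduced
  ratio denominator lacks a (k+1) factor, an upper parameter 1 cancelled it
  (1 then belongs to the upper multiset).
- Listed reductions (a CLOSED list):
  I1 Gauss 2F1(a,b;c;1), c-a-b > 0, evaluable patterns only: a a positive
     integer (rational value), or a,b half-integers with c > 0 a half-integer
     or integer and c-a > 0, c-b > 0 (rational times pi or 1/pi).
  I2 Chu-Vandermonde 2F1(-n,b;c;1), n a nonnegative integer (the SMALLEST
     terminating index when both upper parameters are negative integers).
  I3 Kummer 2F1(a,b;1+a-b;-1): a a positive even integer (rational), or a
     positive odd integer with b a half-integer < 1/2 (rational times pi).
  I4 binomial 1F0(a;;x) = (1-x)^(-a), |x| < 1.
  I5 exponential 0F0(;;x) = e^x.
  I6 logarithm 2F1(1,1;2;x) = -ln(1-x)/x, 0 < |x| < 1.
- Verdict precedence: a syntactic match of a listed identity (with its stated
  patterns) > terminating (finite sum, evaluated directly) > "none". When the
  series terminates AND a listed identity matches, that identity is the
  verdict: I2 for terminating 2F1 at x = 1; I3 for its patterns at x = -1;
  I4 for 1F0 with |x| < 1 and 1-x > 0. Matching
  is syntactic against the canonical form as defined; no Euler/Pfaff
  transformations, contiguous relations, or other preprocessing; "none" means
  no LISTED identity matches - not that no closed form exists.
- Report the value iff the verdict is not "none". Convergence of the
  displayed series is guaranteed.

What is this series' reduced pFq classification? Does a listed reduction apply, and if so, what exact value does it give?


Classification (C = 1): 2F1 with upper {1, 1}, lower {2}, argument x = -\frac{1}{3}. Verdict at x = -\frac{1}{3}: logarithm (I6) matches (the logarithm: parameters (1,1;2), x = -\frac{1}{3}). Sum: 3 \cdot \ln\left(\frac{4}{3}\right).

First insight: t_0 being 1, the running product (C = 1, x = -1/3) telescopes to a rising factorial.
Ratio: r(k) = -\frac{1}{3} * (k+1) (k+1) / [(k+2) (k+1)] - rational in k. x = -\frac{1}{3}; t_0 = 1; negate the roots.
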